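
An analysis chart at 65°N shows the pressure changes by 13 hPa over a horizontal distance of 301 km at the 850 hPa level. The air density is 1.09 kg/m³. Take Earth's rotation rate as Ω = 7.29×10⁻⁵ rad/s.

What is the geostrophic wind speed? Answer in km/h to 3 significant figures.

Coriolis parameter at 65°N:
f = 2Ω sin φ = 2 × 7.29×10⁻⁵ × sin 65° = 1.32×10⁻⁴ s⁻¹
Pressure gradient: |∂P/∂n| = 1300 Pa / 301000 m = 4.32×10⁻³ Pa/m
Geostrophic balance (pressure-gradient force = Coriolis force):
V_g = (1/(fρ)) |∂P/∂n| = 4.32×10⁻³ / (1.32×10⁻⁴ × 1.09) = 30.0 m/s
Converting: 30.0 m/s × 3.6 = 108 km/h

108 km/h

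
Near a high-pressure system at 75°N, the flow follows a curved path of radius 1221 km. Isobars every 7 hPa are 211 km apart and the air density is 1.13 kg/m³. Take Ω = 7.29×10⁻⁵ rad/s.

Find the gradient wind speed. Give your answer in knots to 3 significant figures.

47.2 knots

Coriolis parameter at 75°N:
f = 2Ω sin φ = 2 × 7.29×10⁻⁵ × sin 75° = 1.41×10⁻⁴ s⁻¹
Pressure gradient: |∂P/∂n| = 700 Pa / 211000 m = 3.32×10⁻³ Pa/m
Geostrophic speed: V_g = |∂P/∂n|/(fρ) = 3.32×10⁻³/(1.41×10⁻⁴ × 1.13) = 20.8 m/s
Around a high, pressure-gradient force acts outward with centrifugal, so Coriolis balances both:
fV = (1/ρ)|∂P/∂n| + V²/R  →  V² − fR·V + fR·V_g = 0
With fR = 1.41×10⁻⁴ × 1221×10³ m = 172 m/s:
V = [fR − √((fR)² − 4 fR V_g)]/2 = [172 − √(172² − 4×172×20.8)]/2 = 24.3 m/s
Supergeostrophic (V > V_g = 20.8 m/s), as expected around a high.
Converting: 24.3 m/s × 1.944 = 47.2 knots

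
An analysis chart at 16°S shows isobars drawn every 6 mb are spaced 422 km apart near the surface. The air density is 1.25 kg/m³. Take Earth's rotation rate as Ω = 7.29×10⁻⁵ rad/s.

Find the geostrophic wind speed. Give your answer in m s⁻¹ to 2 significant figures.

28 m s⁻¹

Coriolis parameter at 16°S:
f = 2Ω sin φ = 2 × 7.29×10⁻⁵ × sin 16° = 4.02×10⁻⁵ s⁻¹
Pressure gradient: |∂P/∂n| = 600 Pa / 422000 m = 1.42×10⁻³ Pa/m
Geostrophic balance (pressure-gradient force = Coriolis force):
V_g = (1/(fρ)) |∂P/∂n| = 1.42×10⁻³ / (4.02×10⁻⁵ × 1.25) = 28.3 m/s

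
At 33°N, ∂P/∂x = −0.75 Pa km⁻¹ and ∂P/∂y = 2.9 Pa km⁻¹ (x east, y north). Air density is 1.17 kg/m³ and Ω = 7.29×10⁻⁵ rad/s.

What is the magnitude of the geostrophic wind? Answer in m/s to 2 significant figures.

32 m/s

Coriolis parameter at 33°N:
f = 2Ω sin φ = 2 × 7.29×10⁻⁵ × sin 33° = 7.94×10⁻⁵ s⁻¹
Component geostrophic relations (x east, y north):
u_g = −(1/(fρ)) ∂P/∂y,  v_g = (1/(fρ)) ∂P/∂x
u_g = −(2.9×10⁻³)/(7.94×10⁻⁵ × 1.17) = −31.2 m/s;  v_g = (−0.75×10⁻³)/(7.94×10⁻⁵ × 1.17) = −8.07 m/s
|V_g| = √(u_g² + v_g²) = 32.2 m/s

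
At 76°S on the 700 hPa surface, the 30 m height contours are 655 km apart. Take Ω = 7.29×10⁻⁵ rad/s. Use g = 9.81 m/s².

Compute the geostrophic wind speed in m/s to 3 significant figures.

3.18 m/s

Coriolis parameter at 76°S:
f = 2Ω sin φ = 2 × 7.29×10⁻⁵ × sin 76° = 1.41×10⁻⁴ s⁻¹
Height gradient: |∂Z/∂n| = 30 m / 655000 m = 4.58×10⁻⁵
On a pressure surface, geostrophic balance gives V_g = (g/f)|∂Z/∂n|:
V_g = 9.81 × 4.58×10⁻⁵ / 1.41×10⁻⁴ = 3.18 m/s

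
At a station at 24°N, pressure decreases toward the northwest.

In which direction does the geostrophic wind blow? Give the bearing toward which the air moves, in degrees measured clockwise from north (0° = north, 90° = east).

The pressure-gradient force points toward the northwest (bearing 315°).
Geostrophic balance: in the Northern Hemisphere the Coriolis force deflects motion to the right, so the geostrophic wind blows 90° to the right of the pressure-gradient force (low pressure on the left).
Rotating 315° by 90° clockwise gives 045° — the wind blows toward the northeast.

045°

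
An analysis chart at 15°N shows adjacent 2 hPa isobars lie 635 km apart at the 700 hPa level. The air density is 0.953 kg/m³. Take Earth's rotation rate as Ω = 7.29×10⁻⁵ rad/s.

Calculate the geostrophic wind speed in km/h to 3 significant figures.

Coriolis parameter at 15°N:
f = 2Ω sin φ = 2 × 7.29×10⁻⁵ × sin 15° = 3.77×10⁻⁵ s⁻¹
Pressure gradient: |∂P/∂n| = 200 Pa / 635000 m = 3.15×10⁻⁴ Pa/m
Geostrophic balance (pressure-gradient force = Coriolis force):
V_g = (1/(fρ)) |∂P/∂n| = 3.15×10⁻⁴ / (3.77×10⁻⁵ × 0.953) = 8.76 m/s
Converting: 8.76 m/s × 3.6 = 31.5 km/h

31.5 km/h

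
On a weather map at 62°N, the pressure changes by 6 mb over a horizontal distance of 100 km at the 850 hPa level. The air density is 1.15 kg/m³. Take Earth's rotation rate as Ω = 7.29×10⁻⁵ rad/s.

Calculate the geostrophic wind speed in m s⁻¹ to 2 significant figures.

Coriolis parameter at 62°N:
f = 2Ω sin φ = 2 × 7.29×10⁻⁵ × sin 62° = 1.29×10⁻⁴ s⁻¹
Pressure gradient: |∂P/∂n| = 600 Pa / 100000 m = 6.00×10⁻³ Pa/m
Geostrophic balance (pressure-gradient force = Coriolis force):
V_g = (1/(fρ)) |∂P/∂n| = 6.00×10⁻³ / (1.29×10⁻⁴ × 1.15) = 40.5 m/s

41 m s⁻¹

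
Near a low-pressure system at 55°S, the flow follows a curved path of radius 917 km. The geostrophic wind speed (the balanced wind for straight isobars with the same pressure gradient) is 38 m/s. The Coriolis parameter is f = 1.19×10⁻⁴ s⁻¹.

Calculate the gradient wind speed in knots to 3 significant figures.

58.0 knots

Around a low, centrifugal force acts outward with Coriolis, so pressure-gradient force balances both:
(1/ρ)|∂P/∂n| = fV + V²/R  →  V² + fR·V − fR·V_g = 0
With fR = 1.19×10⁻⁴ × 917×10³ m = 109 m/s:
V = [−fR + √((fR)² + 4 fR V_g)]/2 = [−109 + √(109² + 4×109×38)]/2 = 29.8 m/s
Subgeostrophic (V < V_g = 38 m/s), as expected around a low.
Converting: 29.8 m/s × 1.944 = 58.0 knots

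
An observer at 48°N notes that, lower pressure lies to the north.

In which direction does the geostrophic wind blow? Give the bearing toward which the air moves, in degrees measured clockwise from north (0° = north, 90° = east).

The pressure-gradient force points toward the north (bearing 000°).
Geostrophic balance: in the Northern Hemisphere the Coriolis force deflects motion to the right, so the geostrophic wind blows 90° to the right of the pressure-gradient force (low pressure on the left).
Rotating 000° by 90° clockwise gives 090° — the wind blows toward the east.

090°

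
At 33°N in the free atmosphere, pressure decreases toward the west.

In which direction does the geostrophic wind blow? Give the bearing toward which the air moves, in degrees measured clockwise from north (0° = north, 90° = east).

000°

The pressure-gradient force points toward the west (bearing 270°).
Geostrophic balance: in the Northern Hemisphere the Coriolis force deflects motion to the right, so the geostrophic wind blows 90° to the right of the pressure-gradient force (low pressure on the left).
Rotating 270° by 90° clockwise gives 000° — the wind blows toward the north.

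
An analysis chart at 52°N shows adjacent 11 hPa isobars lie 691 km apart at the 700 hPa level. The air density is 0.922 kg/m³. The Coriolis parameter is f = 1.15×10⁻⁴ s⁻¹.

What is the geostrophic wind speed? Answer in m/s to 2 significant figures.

Pressure gradient: |∂P/∂n| = 1100 Pa / 691000 m = 1.59×10⁻³ Pa/m
Geostrophic balance (pressure-gradient force = Coriolis force):
V_g = (1/(fρ)) |∂P/∂n| = 1.59×10⁻³ / (1.15×10⁻⁴ × 0.922) = 15.0 m/s

15 m/s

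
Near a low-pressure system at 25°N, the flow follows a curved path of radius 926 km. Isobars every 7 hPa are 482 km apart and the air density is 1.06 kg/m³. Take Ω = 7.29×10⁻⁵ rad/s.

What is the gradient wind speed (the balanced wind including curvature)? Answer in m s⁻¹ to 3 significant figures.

17.1 m s⁻¹

Coriolis parameter at 25°N:
f = 2Ω sin φ = 2 × 7.29×10⁻⁵ × sin 25° = 6.16×10⁻⁵ s⁻¹
Pressure gradient: |∂P/∂n| = 700 Pa / 482000 m = 1.45×10⁻³ Pa/m
Geostrophic speed: V_g = |∂P/∂n|/(fρ) = 1.45×10⁻³/(6.16×10⁻⁵ × 1.06) = 22.2 m/s
Around a low, centrifugal force acts outward with Coriolis, so pressure-gradient force balances both:
(1/ρ)|∂P/∂n| = fV + V²/R  →  V² + fR·V − fR·V_g = 0
With fR = 6.16×10⁻⁵ × 926×10³ m = 57.1 m/s:
V = [−fR + √((fR)² + 4 fR V_g)]/2 = [−57.1 + √(57.1² + 4×57.1×22.2)]/2 = 17.1 m/s
Subgeostrophic (V < V_g = 22.2 m/s), as expected around a low.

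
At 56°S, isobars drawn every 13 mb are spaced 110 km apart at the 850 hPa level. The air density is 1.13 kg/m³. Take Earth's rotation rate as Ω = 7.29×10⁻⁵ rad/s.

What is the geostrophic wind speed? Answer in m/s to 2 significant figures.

Coriolis parameter at 56°S:
f = 2Ω sin φ = 2 × 7.29×10⁻⁵ × sin 56° = 1.21×10⁻⁴ s⁻¹
Pressure gradient: |∂P/∂n| = 1300 Pa / 110000 m = 1.18×10⁻² Pa/m
Geostrophic balance (pressure-gradient force = Coriolis force):
V_g = (1/(fρ)) |∂P/∂n| = 1.18×10⁻² / (1.21×10⁻⁴ × 1.13) = 86.5 m/s

87 m/s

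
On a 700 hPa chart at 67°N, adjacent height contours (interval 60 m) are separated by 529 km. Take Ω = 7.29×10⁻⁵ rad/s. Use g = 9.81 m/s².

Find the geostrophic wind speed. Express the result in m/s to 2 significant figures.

Coriolis parameter at 67°N:
f = 2Ω sin φ = 2 × 7.29×10⁻⁵ × sin 67° = 1.34×10⁻⁴ s⁻¹
Height gradient: |∂Z/∂n| = 60 m / 529000 m = 1.13×10⁻⁴
On a pressure surface, geostrophic balance gives V_g = (g/f)|∂Z/∂n|:
V_g = 9.81 × 1.13×10⁻⁴ / 1.34×10⁻⁴ = 8.29 m/s

8.3 m/s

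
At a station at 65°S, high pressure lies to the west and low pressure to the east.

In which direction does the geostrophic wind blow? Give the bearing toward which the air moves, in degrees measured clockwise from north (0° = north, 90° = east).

The pressure-gradient force points toward the east (bearing 090°).
Geostrophic balance: in the Southern Hemisphere the Coriolis force deflects motion to the left, so the geostrophic wind blows 90° to the left of the pressure-gradient force (low pressure on the right).
Rotating 090° by 90° counterclockwise gives 000° — the wind blows toward the north.

000°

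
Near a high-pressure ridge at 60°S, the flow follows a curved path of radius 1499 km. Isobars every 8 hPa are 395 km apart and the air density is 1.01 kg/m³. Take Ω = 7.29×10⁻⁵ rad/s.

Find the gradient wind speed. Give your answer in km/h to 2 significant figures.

Coriolis parameter at 60°S:
f = 2Ω sin φ = 2 × 7.29×10⁻⁵ × sin 60° = 1.26×10⁻⁴ s⁻¹
Pressure gradient: |∂P/∂n| = 800 Pa / 395000 m = 2.03×10⁻³ Pa/m
Geostrophic speed: V_g = |∂P/∂n|/(fρ) = 2.03×10⁻³/(1.26×10⁻⁴ × 1.01) = 15.9 m/s
Around a high, pressure-gradient force acts outward with centrifugal, so Coriolis balances both:
fV = (1/ρ)|∂P/∂n| + V²/R  →  V² − fR·V + fR·V_g = 0
With fR = 1.26×10⁻⁴ × 1499×10³ m = 189 m/s:
V = [fR − √((fR)² − 4 fR V_g)]/2 = [189 − √(189² − 4×189×15.9)]/2 = 17.5 m/s
Supergeostrophic (V > V_g = 15.9 m/s), as expected around a high.
Converting: 17.5 m/s × 3.6 = 63 km/h

63 km/h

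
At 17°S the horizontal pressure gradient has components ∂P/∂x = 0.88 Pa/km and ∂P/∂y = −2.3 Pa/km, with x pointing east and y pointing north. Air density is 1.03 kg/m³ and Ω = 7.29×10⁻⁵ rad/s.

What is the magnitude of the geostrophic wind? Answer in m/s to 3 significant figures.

Coriolis parameter at 17°S:
f = 2Ω sin φ = 2 × 7.29×10⁻⁵ × sin 17° = 4.26×10⁻⁵ s⁻¹
In the Southern Hemisphere f is negative: f = −4.26×10⁻⁵ s⁻¹.
Component geostrophic relations (x east, y north):
u_g = −(1/(fρ)) ∂P/∂y,  v_g = (1/(fρ)) ∂P/∂x
u_g = −(−2.3×10⁻³)/(−4.26×10⁻⁵ × 1.03) = −52.4 m/s;  v_g = (0.88×10⁻³)/(−4.26×10⁻⁵ × 1.03) = −20.0 m/s
|V_g| = √(u_g² + v_g²) = 56.1 m/s

56.1 m/s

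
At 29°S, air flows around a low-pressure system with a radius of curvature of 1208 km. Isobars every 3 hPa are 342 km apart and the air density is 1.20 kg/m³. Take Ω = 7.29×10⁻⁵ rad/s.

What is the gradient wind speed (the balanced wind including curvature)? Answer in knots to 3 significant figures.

Coriolis parameter at 29°S:
f = 2Ω sin φ = 2 × 7.29×10⁻⁵ × sin 29° = 7.07×10⁻⁵ s⁻¹
Pressure gradient: |∂P/∂n| = 300 Pa / 342000 m = 8.77×10⁻⁴ Pa/m
Geostrophic speed: V_g = |∂P/∂n|/(fρ) = 8.77×10⁻⁴/(7.07×10⁻⁵ × 1.20) = 10.3 m/s
Around a low, centrifugal force acts outward with Coriolis, so pressure-gradient force balances both:
(1/ρ)|∂P/∂n| = fV + V²/R  →  V² + fR·V − fR·V_g = 0
With fR = 7.07×10⁻⁵ × 1208×10³ m = 85.4 m/s:
V = [−fR + √((fR)² + 4 fR V_g)]/2 = [−85.4 + √(85.4² + 4×85.4×10.3)]/2 = 9.32 m/s
Subgeostrophic (V < V_g = 10.3 m/s), as expected around a low.
Converting: 9.32 m/s × 1.944 = 18.1 knots

18.1 knots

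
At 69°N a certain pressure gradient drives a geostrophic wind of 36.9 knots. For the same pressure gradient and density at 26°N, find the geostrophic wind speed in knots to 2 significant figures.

With the same pressure gradient and density, V_g ∝ 1/f ∝ 1/sin φ.
V₂ = V₁ · sin φ₁ / sin φ₂ = 36.9 × sin 69° / sin 26°
V₂ = 36.9 × 0.9336/0.4384 = 79 knots

79 knots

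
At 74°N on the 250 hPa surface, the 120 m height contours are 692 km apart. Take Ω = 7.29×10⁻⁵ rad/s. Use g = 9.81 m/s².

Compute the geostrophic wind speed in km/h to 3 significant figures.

Coriolis parameter at 74°N:
f = 2Ω sin φ = 2 × 7.29×10⁻⁵ × sin 74° = 1.40×10⁻⁴ s⁻¹
Height gradient: |∂Z/∂n| = 120 m / 692000 m = 1.73×10⁻⁴
On a pressure surface, geostrophic balance gives V_g = (g/f)|∂Z/∂n|:
V_g = 9.81 × 1.73×10⁻⁴ / 1.40×10⁻⁴ = 12.1 m/s
Converting: 12.1 m/s × 3.6 = 43.7 km/h

43.7 km/h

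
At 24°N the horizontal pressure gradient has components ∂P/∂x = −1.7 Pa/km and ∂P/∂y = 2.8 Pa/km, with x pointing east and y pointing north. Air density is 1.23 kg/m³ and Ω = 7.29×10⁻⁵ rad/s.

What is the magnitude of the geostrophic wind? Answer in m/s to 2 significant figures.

45 m/s

Coriolis parameter at 24°N:
f = 2Ω sin φ = 2 × 7.29×10⁻⁵ × sin 24° = 5.93×10⁻⁵ s⁻¹
Component geostrophic relations (x east, y north):
u_g = −(1/(fρ)) ∂P/∂y,  v_g = (1/(fρ)) ∂P/∂x
u_g = −(2.8×10⁻³)/(5.93×10⁻⁵ × 1.23) = −38.4 m/s;  v_g = (−1.7×10⁻³)/(5.93×10⁻⁵ × 1.23) = −23.3 m/s
|V_g| = √(u_g² + v_g²) = 44.9 m/s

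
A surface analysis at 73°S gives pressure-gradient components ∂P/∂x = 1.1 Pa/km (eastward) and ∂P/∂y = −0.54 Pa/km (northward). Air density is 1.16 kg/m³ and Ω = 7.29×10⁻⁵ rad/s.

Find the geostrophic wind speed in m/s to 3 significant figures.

7.58 m/s

Coriolis parameter at 73°S:
f = 2Ω sin φ = 2 × 7.29×10⁻⁵ × sin 73° = 1.39×10⁻⁴ s⁻¹
In the Southern Hemisphere f is negative: f = −1.39×10⁻⁴ s⁻¹.
Component geostrophic relations (x east, y north):
u_g = −(1/(fρ)) ∂P/∂y,  v_g = (1/(fρ)) ∂P/∂x
u_g = −(−0.54×10⁻³)/(−1.39×10⁻⁴ × 1.16) = −3.34 m/s;  v_g = (1.1×10⁻³)/(−1.39×10⁻⁴ × 1.16) = −6.80 m/s
|V_g| = √(u_g² + v_g²) = 7.58 m/s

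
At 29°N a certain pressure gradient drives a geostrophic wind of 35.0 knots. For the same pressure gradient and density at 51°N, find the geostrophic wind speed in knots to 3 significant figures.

21.8 knots

With the same pressure gradient and density, V_g ∝ 1/f ∝ 1/sin φ.
V₂ = V₁ · sin φ₁ / sin φ₂ = 35.0 × sin 29° / sin 51°
V₂ = 35.0 × 0.4848/0.7771 = 21.8 knots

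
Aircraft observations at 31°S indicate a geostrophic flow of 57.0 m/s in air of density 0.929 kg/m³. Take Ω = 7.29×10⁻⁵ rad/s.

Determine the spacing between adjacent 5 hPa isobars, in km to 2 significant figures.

Coriolis parameter at 31°S:
f = 2Ω sin φ = 2 × 7.29×10⁻⁵ × sin 31° = 7.51×10⁻⁵ s⁻¹
Geostrophic balance rearranged: |∂P/∂n| = f ρ V_g
|∂P/∂n| = 7.51×10⁻⁵ × 0.929 × 57.0 = 3.98×10⁻³ Pa/m
Isobar spacing: Δn = ΔP/|∂P/∂n| = 500 Pa / 3.98×10⁻³ Pa/m = 125743 m ≈ 130 km

130 km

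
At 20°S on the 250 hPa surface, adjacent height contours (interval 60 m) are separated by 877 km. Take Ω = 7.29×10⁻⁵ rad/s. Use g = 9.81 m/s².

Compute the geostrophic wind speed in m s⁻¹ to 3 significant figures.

13.5 m s⁻¹

Coriolis parameter at 20°S:
f = 2Ω sin φ = 2 × 7.29×10⁻⁵ × sin 20° = 4.99×10⁻⁵ s⁻¹
Height gradient: |∂Z/∂n| = 60 m / 877000 m = 6.84×10⁻⁵
On a pressure surface, geostrophic balance gives V_g = (g/f)|∂Z/∂n|:
V_g = 9.81 × 6.84×10⁻⁵ / 4.99×10⁻⁵ = 13.5 m/s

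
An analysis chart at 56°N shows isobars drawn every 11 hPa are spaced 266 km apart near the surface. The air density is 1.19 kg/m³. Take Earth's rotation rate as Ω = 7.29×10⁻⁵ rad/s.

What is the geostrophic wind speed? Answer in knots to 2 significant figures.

Coriolis parameter at 56°N:
f = 2Ω sin φ = 2 × 7.29×10⁻⁵ × sin 56° = 1.21×10⁻⁴ s⁻¹
Pressure gradient: |∂P/∂n| = 1100 Pa / 266000 m = 4.14×10⁻³ Pa/m
Geostrophic balance (pressure-gradient force = Coriolis force):
V_g = (1/(fρ)) |∂P/∂n| = 4.14×10⁻³ / (1.21×10⁻⁴ × 1.19) = 28.7 m/s
Converting: 28.7 m/s × 1.944 = 56 knots

56 knots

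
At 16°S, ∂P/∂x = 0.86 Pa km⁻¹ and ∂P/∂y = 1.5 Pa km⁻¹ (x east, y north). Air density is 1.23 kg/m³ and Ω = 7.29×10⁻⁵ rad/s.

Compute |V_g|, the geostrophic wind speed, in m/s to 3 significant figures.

Coriolis parameter at 16°S:
f = 2Ω sin φ = 2 × 7.29×10⁻⁵ × sin 16° = 4.02×10⁻⁵ s⁻¹
In the Southern Hemisphere f is negative: f = −4.02×10⁻⁵ s⁻¹.
Component geostrophic relations (x east, y north):
u_g = −(1/(fρ)) ∂P/∂y,  v_g = (1/(fρ)) ∂P/∂x
u_g = −(1.5×10⁻³)/(−4.02×10⁻⁵ × 1.23) = 30.3 m/s;  v_g = (0.86×10⁻³)/(−4.02×10⁻⁵ × 1.23) = −17.4 m/s
|V_g| = √(u_g² + v_g²) = 35.0 m/s

35.0 m/s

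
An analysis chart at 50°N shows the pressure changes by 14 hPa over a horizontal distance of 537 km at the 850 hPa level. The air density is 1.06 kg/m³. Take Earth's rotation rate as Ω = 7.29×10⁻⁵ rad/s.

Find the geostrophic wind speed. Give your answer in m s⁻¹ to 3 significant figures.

Coriolis parameter at 50°N:
f = 2Ω sin φ = 2 × 7.29×10⁻⁵ × sin 50° = 1.12×10⁻⁴ s⁻¹
Pressure gradient: |∂P/∂n| = 1400 Pa / 537000 m = 2.61×10⁻³ Pa/m
Geostrophic balance (pressure-gradient force = Coriolis force):
V_g = (1/(fρ)) |∂P/∂n| = 2.61×10⁻³ / (1.12×10⁻⁴ × 1.06) = 22.0 m/s

22.0 m s⁻¹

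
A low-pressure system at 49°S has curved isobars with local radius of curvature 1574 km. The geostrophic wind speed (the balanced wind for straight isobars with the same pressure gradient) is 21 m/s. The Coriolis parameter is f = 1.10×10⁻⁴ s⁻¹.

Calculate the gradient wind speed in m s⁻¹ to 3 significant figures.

18.9 m s⁻¹

Around a low, centrifugal force acts outward with Coriolis, so pressure-gradient force balances both:
(1/ρ)|∂P/∂n| = fV + V²/R  →  V² + fR·V − fR·V_g = 0
With fR = 1.10×10⁻⁴ × 1574×10³ m = 173 m/s:
V = [−fR + √((fR)² + 4 fR V_g)]/2 = [−173 + √(173² + 4×173×21)]/2 = 18.9 m/s
Subgeostrophic (V < V_g = 21 m/s), as expected around a low.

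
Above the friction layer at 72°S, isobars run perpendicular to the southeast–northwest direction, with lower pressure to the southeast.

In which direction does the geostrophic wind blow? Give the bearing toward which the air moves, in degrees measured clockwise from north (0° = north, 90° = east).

045°

The pressure-gradient force points toward the southeast (bearing 135°).
Geostrophic balance: in the Southern Hemisphere the Coriolis force deflects motion to the left, so the geostrophic wind blows 90° to the left of the pressure-gradient force (low pressure on the right).
Rotating 135° by 90° counterclockwise gives 045° — the wind blows toward the northeast.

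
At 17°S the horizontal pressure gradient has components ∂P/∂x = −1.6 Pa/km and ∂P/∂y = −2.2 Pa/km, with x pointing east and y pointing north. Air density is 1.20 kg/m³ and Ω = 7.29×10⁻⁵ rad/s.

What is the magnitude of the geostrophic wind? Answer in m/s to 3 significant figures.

Coriolis parameter at 17°S:
f = 2Ω sin φ = 2 × 7.29×10⁻⁵ × sin 17° = 4.26×10⁻⁵ s⁻¹
In the Southern Hemisphere f is negative: f = −4.26×10⁻⁵ s⁻¹.
Component geostrophic relations (x east, y north):
u_g = −(1/(fρ)) ∂P/∂y,  v_g = (1/(fρ)) ∂P/∂x
u_g = −(−2.2×10⁻³)/(−4.26×10⁻⁵ × 1.20) = −43.0 m/s;  v_g = (−1.6×10⁻³)/(−4.26×10⁻⁵ × 1.20) = 31.3 m/s
|V_g| = √(u_g² + v_g²) = 53.2 m/s

53.2 m/s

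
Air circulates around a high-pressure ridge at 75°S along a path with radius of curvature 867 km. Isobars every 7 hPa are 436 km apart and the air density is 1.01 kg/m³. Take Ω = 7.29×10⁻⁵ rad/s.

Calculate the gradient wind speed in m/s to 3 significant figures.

Coriolis parameter at 75°S:
f = 2Ω sin φ = 2 × 7.29×10⁻⁵ × sin 75° = 1.41×10⁻⁴ s⁻¹
Pressure gradient: |∂P/∂n| = 700 Pa / 436000 m = 1.61×10⁻³ Pa/m
Geostrophic speed: V_g = |∂P/∂n|/(fρ) = 1.61×10⁻³/(1.41×10⁻⁴ × 1.01) = 11.3 m/s
Around a high, pressure-gradient force acts outward with centrifugal, so Coriolis balances both:
fV = (1/ρ)|∂P/∂n| + V²/R  →  V² − fR·V + fR·V_g = 0
With fR = 1.41×10⁻⁴ × 867×10³ m = 122 m/s:
V = [fR − √((fR)² − 4 fR V_g)]/2 = [122 − √(122² − 4×122×11.3)]/2 = 12.6 m/s
Supergeostrophic (V > V_g = 11.3 m/s), as expected around a high.

12.6 m/s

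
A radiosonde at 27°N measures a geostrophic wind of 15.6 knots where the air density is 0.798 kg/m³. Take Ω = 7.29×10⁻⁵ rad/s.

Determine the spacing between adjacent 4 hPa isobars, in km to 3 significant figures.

944 km

Coriolis parameter at 27°N:
f = 2Ω sin φ = 2 × 7.29×10⁻⁵ × sin 27° = 6.62×10⁻⁵ s⁻¹
Wind speed in SI: 15.6 knots = 8.03 m/s
Geostrophic balance rearranged: |∂P/∂n| = f ρ V_g
|∂P/∂n| = 6.62×10⁻⁵ × 0.798 × 8.03 = 4.24×10⁻⁴ Pa/m
Isobar spacing: Δn = ΔP/|∂P/∂n| = 400 Pa / 4.24×10⁻⁴ Pa/m = 943605 m ≈ 944 km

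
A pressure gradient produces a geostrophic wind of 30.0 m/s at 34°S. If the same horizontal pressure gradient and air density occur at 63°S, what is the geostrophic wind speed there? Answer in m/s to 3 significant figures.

With the same pressure gradient and density, V_g ∝ 1/f ∝ 1/sin φ.
V₂ = V₁ · sin φ₁ / sin φ₂ = 30.0 × sin 34° / sin 63°
V₂ = 30.0 × 0.5592/0.8910 = 18.8 m/s

18.8 m/s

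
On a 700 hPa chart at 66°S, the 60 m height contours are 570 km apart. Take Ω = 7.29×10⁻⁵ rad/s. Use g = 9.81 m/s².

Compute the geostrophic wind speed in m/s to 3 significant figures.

Coriolis parameter at 66°S:
f = 2Ω sin φ = 2 × 7.29×10⁻⁵ × sin 66° = 1.33×10⁻⁴ s⁻¹
Height gradient: |∂Z/∂n| = 60 m / 570000 m = 1.05×10⁻⁴
On a pressure surface, geostrophic balance gives V_g = (g/f)|∂Z/∂n|:
V_g = 9.81 × 1.05×10⁻⁴ / 1.33×10⁻⁴ = 7.75 m/s

7.75 m/s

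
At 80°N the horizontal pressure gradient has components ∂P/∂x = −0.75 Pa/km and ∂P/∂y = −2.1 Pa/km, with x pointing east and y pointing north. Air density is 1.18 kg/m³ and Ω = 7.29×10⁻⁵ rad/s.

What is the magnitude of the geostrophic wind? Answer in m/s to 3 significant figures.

13.2 m/s

Coriolis parameter at 80°N:
f = 2Ω sin φ = 2 × 7.29×10⁻⁵ × sin 80° = 1.44×10⁻⁴ s⁻¹
Component geostrophic relations (x east, y north):
u_g = −(1/(fρ)) ∂P/∂y,  v_g = (1/(fρ)) ∂P/∂x
u_g = −(−2.1×10⁻³)/(1.44×10⁻⁴ × 1.18) = 12.4 m/s;  v_g = (−0.75×10⁻³)/(1.44×10⁻⁴ × 1.18) = −4.43 m/s
|V_g| = √(u_g² + v_g²) = 13.2 m/s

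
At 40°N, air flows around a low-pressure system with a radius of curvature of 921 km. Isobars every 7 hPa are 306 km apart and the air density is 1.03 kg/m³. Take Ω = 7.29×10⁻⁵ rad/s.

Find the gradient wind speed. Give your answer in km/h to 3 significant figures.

Coriolis parameter at 40°N:
f = 2Ω sin φ = 2 × 7.29×10⁻⁵ × sin 40° = 9.37×10⁻⁵ s⁻¹
Pressure gradient: |∂P/∂n| = 700 Pa / 306000 m = 2.29×10⁻³ Pa/m
Geostrophic speed: V_g = |∂P/∂n|/(fρ) = 2.29×10⁻³/(9.37×10⁻⁵ × 1.03) = 23.7 m/s
Around a low, centrifugal force acts outward with Coriolis, so pressure-gradient force balances both:
(1/ρ)|∂P/∂n| = fV + V²/R  →  V² + fR·V − fR·V_g = 0
With fR = 9.37×10⁻⁵ × 921×10³ m = 86.3 m/s:
V = [−fR + √((fR)² + 4 fR V_g)]/2 = [−86.3 + √(86.3² + 4×86.3×23.7)]/2 = 19.4 m/s
Subgeostrophic (V < V_g = 23.7 m/s), as expected around a low.
Converting: 19.4 m/s × 3.6 = 69.7 km/h

69.7 km/h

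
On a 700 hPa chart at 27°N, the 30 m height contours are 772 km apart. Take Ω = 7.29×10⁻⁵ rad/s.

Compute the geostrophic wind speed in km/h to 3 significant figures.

Coriolis parameter at 27°N:
f = 2Ω sin φ = 2 × 7.29×10⁻⁵ × sin 27° = 6.62×10⁻⁵ s⁻¹
Height gradient: |∂Z/∂n| = 30 m / 772000 m = 3.89×10⁻⁵
On a pressure surface, geostrophic balance gives V_g = (g/f)|∂Z/∂n|:
V_g = 9.81 × 3.89×10⁻⁵ / 6.62×10⁻⁵ = 5.76 m/s
Converting: 5.76 m/s × 3.6 = 20.7 km/h

20.7 km/h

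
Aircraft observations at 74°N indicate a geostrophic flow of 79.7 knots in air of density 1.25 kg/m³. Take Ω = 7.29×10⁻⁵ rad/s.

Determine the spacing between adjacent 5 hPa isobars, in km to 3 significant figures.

69.6 km

Coriolis parameter at 74°N:
f = 2Ω sin φ = 2 × 7.29×10⁻⁵ × sin 74° = 1.40×10⁻⁴ s⁻¹
Wind speed in SI: 79.7 knots = 41.0 m/s
Geostrophic balance rearranged: |∂P/∂n| = f ρ V_g
|∂P/∂n| = 1.40×10⁻⁴ × 1.25 × 41.0 = 7.18×10⁻³ Pa/m
Isobar spacing: Δn = ΔP/|∂P/∂n| = 500 Pa / 7.18×10⁻³ Pa/m = 69609 m ≈ 69.6 km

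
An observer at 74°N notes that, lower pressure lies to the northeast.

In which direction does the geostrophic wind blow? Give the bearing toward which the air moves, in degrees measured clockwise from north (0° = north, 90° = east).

135°

The pressure-gradient force points toward the northeast (bearing 045°).
Geostrophic balance: in the Northern Hemisphere the Coriolis force deflects motion to the right, so the geostrophic wind blows 90° to the right of the pressure-gradient force (low pressure on the left).
Rotating 045° by 90° clockwise gives 135° — the wind blows toward the southeast.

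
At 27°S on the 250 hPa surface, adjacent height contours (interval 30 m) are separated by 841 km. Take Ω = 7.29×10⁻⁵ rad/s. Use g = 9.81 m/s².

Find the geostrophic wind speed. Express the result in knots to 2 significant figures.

Coriolis parameter at 27°S:
f = 2Ω sin φ = 2 × 7.29×10⁻⁵ × sin 27° = 6.62×10⁻⁵ s⁻¹
Height gradient: |∂Z/∂n| = 30 m / 841000 m = 3.57×10⁻⁵
On a pressure surface, geostrophic balance gives V_g = (g/f)|∂Z/∂n|:
V_g = 9.81 × 3.57×10⁻⁵ / 6.62×10⁻⁵ = 5.29 m/s
Converting: 5.29 m/s × 1.944 = 10 knots

10 knots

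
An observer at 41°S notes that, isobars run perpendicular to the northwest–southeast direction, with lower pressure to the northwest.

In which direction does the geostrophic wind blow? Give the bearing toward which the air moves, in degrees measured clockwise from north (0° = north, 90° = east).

The pressure-gradient force points toward the northwest (bearing 315°).
Geostrophic balance: in the Southern Hemisphere the Coriolis force deflects motion to the left, so the geostrophic wind blows 90° to the left of the pressure-gradient force (low pressure on the right).
Rotating 315° by 90° counterclockwise gives 225° — the wind blows toward the southwest.

225°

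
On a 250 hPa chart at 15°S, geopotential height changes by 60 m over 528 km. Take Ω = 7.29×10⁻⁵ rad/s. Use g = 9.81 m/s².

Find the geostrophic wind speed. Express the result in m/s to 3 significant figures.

Coriolis parameter at 15°S:
f = 2Ω sin φ = 2 × 7.29×10⁻⁵ × sin 15° = 3.77×10⁻⁵ s⁻¹
Height gradient: |∂Z/∂n| = 60 m / 528000 m = 1.14×10⁻⁴
On a pressure surface, geostrophic balance gives V_g = (g/f)|∂Z/∂n|:
V_g = 9.81 × 1.14×10⁻⁴ / 3.77×10⁻⁵ = 29.5 m/s

29.5 m/s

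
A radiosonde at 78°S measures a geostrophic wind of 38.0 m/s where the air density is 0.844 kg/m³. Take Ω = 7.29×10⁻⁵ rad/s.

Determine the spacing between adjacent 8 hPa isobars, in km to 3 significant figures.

Coriolis parameter at 78°S:
f = 2Ω sin φ = 2 × 7.29×10⁻⁵ × sin 78° = 1.43×10⁻⁴ s⁻¹
Geostrophic balance rearranged: |∂P/∂n| = f ρ V_g
|∂P/∂n| = 1.43×10⁻⁴ × 0.844 × 38.0 = 4.57×10⁻³ Pa/m
Isobar spacing: Δn = ΔP/|∂P/∂n| = 800 Pa / 4.57×10⁻³ Pa/m = 174905 m ≈ 175 km

175 km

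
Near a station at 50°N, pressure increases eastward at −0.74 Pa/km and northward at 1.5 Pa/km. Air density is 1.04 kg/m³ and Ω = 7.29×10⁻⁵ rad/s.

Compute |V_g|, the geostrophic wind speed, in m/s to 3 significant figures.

14.4 m/s

Coriolis parameter at 50°N:
f = 2Ω sin φ = 2 × 7.29×10⁻⁵ × sin 50° = 1.12×10⁻⁴ s⁻¹
Component geostrophic relations (x east, y north):
u_g = −(1/(fρ)) ∂P/∂y,  v_g = (1/(fρ)) ∂P/∂x
u_g = −(1.5×10⁻³)/(1.12×10⁻⁴ × 1.04) = −12.9 m/s;  v_g = (−0.74×10⁻³)/(1.12×10⁻⁴ × 1.04) = −6.37 m/s
|V_g| = √(u_g² + v_g²) = 14.4 m/s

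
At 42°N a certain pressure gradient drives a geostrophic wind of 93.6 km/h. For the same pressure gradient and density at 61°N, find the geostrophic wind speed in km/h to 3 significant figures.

71.6 km/h

With the same pressure gradient and density, V_g ∝ 1/f ∝ 1/sin φ.
V₂ = V₁ · sin φ₁ / sin φ₂ = 93.6 × sin 42° / sin 61°
V₂ = 93.6 × 0.6691/0.8746 = 71.6 km/h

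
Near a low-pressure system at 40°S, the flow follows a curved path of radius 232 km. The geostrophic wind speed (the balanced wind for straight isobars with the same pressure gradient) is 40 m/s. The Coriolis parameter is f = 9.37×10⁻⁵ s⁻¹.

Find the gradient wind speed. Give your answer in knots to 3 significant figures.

Around a low, centrifugal force acts outward with Coriolis, so pressure-gradient force balances both:
(1/ρ)|∂P/∂n| = fV + V²/R  →  V² + fR·V − fR·V_g = 0
With fR = 9.37×10⁻⁵ × 232×10³ m = 21.7 m/s:
V = [−fR + √((fR)² + 4 fR V_g)]/2 = [−21.7 + √(21.7² + 4×21.7×40)]/2 = 20.6 m/s
Subgeostrophic (V < V_g = 40 m/s), as expected around a low.
Converting: 20.6 m/s × 1.944 = 40.0 knots

40.0 knots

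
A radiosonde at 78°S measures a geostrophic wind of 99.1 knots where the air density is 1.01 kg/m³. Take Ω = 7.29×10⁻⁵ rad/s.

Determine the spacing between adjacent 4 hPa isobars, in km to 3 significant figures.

54.5 km

Coriolis parameter at 78°S:
f = 2Ω sin φ = 2 × 7.29×10⁻⁵ × sin 78° = 1.43×10⁻⁴ s⁻¹
Wind speed in SI: 99.1 knots = 51.0 m/s
Geostrophic balance rearranged: |∂P/∂n| = f ρ V_g
|∂P/∂n| = 1.43×10⁻⁴ × 1.01 × 51.0 = 7.34×10⁻³ Pa/m
Isobar spacing: Δn = ΔP/|∂P/∂n| = 400 Pa / 7.34×10⁻³ Pa/m = 54471 m ≈ 54.5 km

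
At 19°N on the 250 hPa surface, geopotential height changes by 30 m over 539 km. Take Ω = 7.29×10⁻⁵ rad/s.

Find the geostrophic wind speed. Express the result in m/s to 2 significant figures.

12 m/s

Coriolis parameter at 19°N:
f = 2Ω sin φ = 2 × 7.29×10⁻⁵ × sin 19° = 4.75×10⁻⁵ s⁻¹
Height gradient: |∂Z/∂n| = 30 m / 539000 m = 5.57×10⁻⁵
On a pressure surface, geostrophic balance gives V_g = (g/f)|∂Z/∂n|:
V_g = 9.81 × 5.57×10⁻⁵ / 4.75×10⁻⁵ = 11.5 m/s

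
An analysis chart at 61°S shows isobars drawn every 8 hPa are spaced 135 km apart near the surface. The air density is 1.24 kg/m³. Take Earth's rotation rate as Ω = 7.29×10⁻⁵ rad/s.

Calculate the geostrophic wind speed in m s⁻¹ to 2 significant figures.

37 m s⁻¹

Coriolis parameter at 61°S:
f = 2Ω sin φ = 2 × 7.29×10⁻⁵ × sin 61° = 1.28×10⁻⁴ s⁻¹
Pressure gradient: |∂P/∂n| = 800 Pa / 135000 m = 5.93×10⁻³ Pa/m
Geostrophic balance (pressure-gradient force = Coriolis force):
V_g = (1/(fρ)) |∂P/∂n| = 5.93×10⁻³ / (1.28×10⁻⁴ × 1.24) = 37.5 m/s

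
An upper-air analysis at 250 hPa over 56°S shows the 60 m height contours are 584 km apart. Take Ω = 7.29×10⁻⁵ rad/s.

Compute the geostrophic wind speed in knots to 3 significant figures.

16.2 knots

Coriolis parameter at 56°S:
f = 2Ω sin φ = 2 × 7.29×10⁻⁵ × sin 56° = 1.21×10⁻⁴ s⁻¹
Height gradient: |∂Z/∂n| = 60 m / 584000 m = 1.03×10⁻⁴
On a pressure surface, geostrophic balance gives V_g = (g/f)|∂Z/∂n|:
V_g = 9.81 × 1.03×10⁻⁴ / 1.21×10⁻⁴ = 8.34 m/s
Converting: 8.34 m/s × 1.944 = 16.2 knots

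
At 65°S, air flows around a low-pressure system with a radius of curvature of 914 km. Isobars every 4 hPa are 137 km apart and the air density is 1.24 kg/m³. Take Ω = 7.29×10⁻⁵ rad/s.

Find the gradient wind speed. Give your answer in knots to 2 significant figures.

Coriolis parameter at 65°S:
f = 2Ω sin φ = 2 × 7.29×10⁻⁵ × sin 65° = 1.32×10⁻⁴ s⁻¹
Pressure gradient: |∂P/∂n| = 400 Pa / 137000 m = 2.92×10⁻³ Pa/m
Geostrophic speed: V_g = |∂P/∂n|/(fρ) = 2.92×10⁻³/(1.32×10⁻⁴ × 1.24) = 17.8 m/s
Around a low, centrifugal force acts outward with Coriolis, so pressure-gradient force balances both:
(1/ρ)|∂P/∂n| = fV + V²/R  →  V² + fR·V − fR·V_g = 0
With fR = 1.32×10⁻⁴ × 914×10³ m = 121 m/s:
V = [−fR + √((fR)² + 4 fR V_g)]/2 = [−121 + √(121² + 4×121×17.8)]/2 = 15.8 m/s
Subgeostrophic (V < V_g = 17.8 m/s), as expected around a low.
Converting: 15.8 m/s × 1.944 = 31 knots

31 knots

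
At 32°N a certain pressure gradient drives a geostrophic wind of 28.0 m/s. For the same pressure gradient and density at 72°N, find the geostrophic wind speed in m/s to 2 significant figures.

16 m/s

With the same pressure gradient and density, V_g ∝ 1/f ∝ 1/sin φ.
V₂ = V₁ · sin φ₁ / sin φ₂ = 28.0 × sin 32° / sin 72°
V₂ = 28.0 × 0.5299/0.9511 = 16 m/s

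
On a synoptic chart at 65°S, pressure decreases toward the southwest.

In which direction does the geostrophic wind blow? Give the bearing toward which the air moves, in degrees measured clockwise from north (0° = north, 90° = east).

The pressure-gradient force points toward the southwest (bearing 225°).
Geostrophic balance: in the Southern Hemisphere the Coriolis force deflects motion to the left, so the geostrophic wind blows 90° to the left of the pressure-gradient force (low pressure on the right).
Rotating 225° by 90° counterclockwise gives 135° — the wind blows toward the southeast.

135°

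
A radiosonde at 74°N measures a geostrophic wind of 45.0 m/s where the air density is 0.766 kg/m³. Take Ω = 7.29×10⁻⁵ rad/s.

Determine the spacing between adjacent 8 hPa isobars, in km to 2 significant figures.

170 km

Coriolis parameter at 74°N:
f = 2Ω sin φ = 2 × 7.29×10⁻⁵ × sin 74° = 1.40×10⁻⁴ s⁻¹
Geostrophic balance rearranged: |∂P/∂n| = f ρ V_g
|∂P/∂n| = 1.40×10⁻⁴ × 0.766 × 45.0 = 4.83×10⁻³ Pa/m
Isobar spacing: Δn = ΔP/|∂P/∂n| = 800 Pa / 4.83×10⁻³ Pa/m = 165596 m ≈ 170 km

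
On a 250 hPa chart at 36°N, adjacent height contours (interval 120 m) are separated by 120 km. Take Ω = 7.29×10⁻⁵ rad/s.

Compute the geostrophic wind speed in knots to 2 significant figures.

Coriolis parameter at 36°N:
f = 2Ω sin φ = 2 × 7.29×10⁻⁵ × sin 36° = 8.57×10⁻⁵ s⁻¹
Height gradient: |∂Z/∂n| = 120 m / 120000 m = 1.00×10⁻³
On a pressure surface, geostrophic balance gives V_g = (g/f)|∂Z/∂n|:
V_g = 9.81 × 1.00×10⁻³ / 8.57×10⁻⁵ = 114 m/s
Converting: 114 m/s × 1.944 = 220 knots

220 knots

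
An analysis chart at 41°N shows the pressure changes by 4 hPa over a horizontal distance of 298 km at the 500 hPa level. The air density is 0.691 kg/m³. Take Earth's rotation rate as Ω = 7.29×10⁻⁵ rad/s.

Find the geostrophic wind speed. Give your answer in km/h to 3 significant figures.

73.1 km/h

Coriolis parameter at 41°N:
f = 2Ω sin φ = 2 × 7.29×10⁻⁵ × sin 41° = 9.57×10⁻⁵ s⁻¹
Pressure gradient: |∂P/∂n| = 400 Pa / 298000 m = 1.34×10⁻³ Pa/m
Geostrophic balance (pressure-gradient force = Coriolis force):
V_g = (1/(fρ)) |∂P/∂n| = 1.34×10⁻³ / (9.57×10⁻⁵ × 0.691) = 20.3 m/s
Converting: 20.3 m/s × 3.6 = 73.1 km/h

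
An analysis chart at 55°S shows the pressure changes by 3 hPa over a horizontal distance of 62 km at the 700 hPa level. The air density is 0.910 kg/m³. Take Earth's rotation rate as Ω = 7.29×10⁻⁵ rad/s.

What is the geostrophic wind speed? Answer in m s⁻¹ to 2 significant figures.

Coriolis parameter at 55°S:
f = 2Ω sin φ = 2 × 7.29×10⁻⁵ × sin 55° = 1.19×10⁻⁴ s⁻¹
Pressure gradient: |∂P/∂n| = 300 Pa / 62000 m = 4.84×10⁻³ Pa/m
Geostrophic balance (pressure-gradient force = Coriolis force):
V_g = (1/(fρ)) |∂P/∂n| = 4.84×10⁻³ / (1.19×10⁻⁴ × 0.910) = 44.5 m/s

45 m s⁻¹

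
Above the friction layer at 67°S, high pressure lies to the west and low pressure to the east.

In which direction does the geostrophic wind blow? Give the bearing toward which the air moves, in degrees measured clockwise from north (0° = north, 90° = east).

The pressure-gradient force points toward the east (bearing 090°).
Geostrophic balance: in the Southern Hemisphere the Coriolis force deflects motion to the left, so the geostrophic wind blows 90° to the left of the pressure-gradient force (low pressure on the right).
Rotating 090° by 90° counterclockwise gives 000° — the wind blows toward the north.

000°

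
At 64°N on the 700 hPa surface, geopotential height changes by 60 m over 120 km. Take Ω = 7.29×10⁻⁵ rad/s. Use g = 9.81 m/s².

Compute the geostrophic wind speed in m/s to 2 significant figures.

Coriolis parameter at 64°N:
f = 2Ω sin φ = 2 × 7.29×10⁻⁵ × sin 64° = 1.31×10⁻⁴ s⁻¹
Height gradient: |∂Z/∂n| = 60 m / 120000 m = 5.00×10⁻⁴
On a pressure surface, geostrophic balance gives V_g = (g/f)|∂Z/∂n|:
V_g = 9.81 × 5.00×10⁻⁴ / 1.31×10⁻⁴ = 37.4 m/s

37 m/s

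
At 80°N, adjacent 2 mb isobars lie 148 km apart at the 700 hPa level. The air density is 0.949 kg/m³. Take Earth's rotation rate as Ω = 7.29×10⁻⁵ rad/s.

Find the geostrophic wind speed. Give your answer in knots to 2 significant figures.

Coriolis parameter at 80°N:
f = 2Ω sin φ = 2 × 7.29×10⁻⁵ × sin 80° = 1.44×10⁻⁴ s⁻¹
Pressure gradient: |∂P/∂n| = 200 Pa / 148000 m = 1.35×10⁻³ Pa/m
Geostrophic balance (pressure-gradient force = Coriolis force):
V_g = (1/(fρ)) |∂P/∂n| = 1.35×10⁻³ / (1.44×10⁻⁴ × 0.949) = 9.92 m/s
Converting: 9.92 m/s × 1.944 = 19 knots

19 knots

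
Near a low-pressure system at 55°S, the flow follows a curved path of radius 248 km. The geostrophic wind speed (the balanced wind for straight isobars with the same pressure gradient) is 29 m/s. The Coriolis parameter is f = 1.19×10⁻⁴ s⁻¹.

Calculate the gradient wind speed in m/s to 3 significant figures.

18.0 m/s

Around a low, centrifugal force acts outward with Coriolis, so pressure-gradient force balances both:
(1/ρ)|∂P/∂n| = fV + V²/R  →  V² + fR·V − fR·V_g = 0
With fR = 1.19×10⁻⁴ × 248×10³ m = 29.5 m/s:
V = [−fR + √((fR)² + 4 fR V_g)]/2 = [−29.5 + √(29.5² + 4×29.5×29)]/2 = 18 m/s
Subgeostrophic (V < V_g = 29 m/s), as expected around a low.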